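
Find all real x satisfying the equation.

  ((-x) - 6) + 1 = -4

Step 1. [((-x) - 6) + 1 = -4] the outer +1 inverts by subtracting 1, so sub: (-x) - 6 = -5.
Step 2. [(-x) - 6 = -5] -6 is outermost — add 6 both sides. So sub: -x = 1.
Step 3. [-x = 1] flip signs both sides. So neg: x = -1.

Answer: x ∈ {-1}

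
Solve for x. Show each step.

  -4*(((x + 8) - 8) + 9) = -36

Step 1. [-4*(((x + 8) - 8) + 9) = -36] LHS = -4·(…); ÷-4 both sides, so div: ((x + 8) - 8) + 9 = 9.
Step 2. [((x + 8) - 8) + 9 = 9] +9 is outermost — subtract 9 both sides. So sub: (x + 8) - 8 = 0.
Step 3. [(x + 8) - 8 = 0] 8 comes off first (add 8), so sub: x + 8 = 8.
Step 4. [x + 8 = 8] the outer +8 inverts by subtracting 8. So sub: x = 0.

Answer: x ∈ {0}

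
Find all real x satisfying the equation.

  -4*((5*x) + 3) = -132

Step 1. [-4*((5*x) + 3) = -132] LHS = -4·(…); ÷-4 both sides ⇒ div: (5*x) + 3 = 33.
Step 2. [(5*x) + 3 = 33] peel the +3: subtract 3 from each side ⇒ sub: 5*x = 30.
Step 3. [5*x = 30] 5 out front; divide by 5 ⇒ div: x = 6.

Answer: x ∈ {6}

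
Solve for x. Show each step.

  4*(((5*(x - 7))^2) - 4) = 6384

Step 1. [4*(((5*(x - 7))^2) - 4) = 6384] 4 out front; divide by 4 ⇒ div: ((5*(x - 7))^2) - 4 = 1596.
Step 2. [((5*(x - 7))^2) - 4 = 1596] 4 comes off first (add 4) ⇒ sub: (5*(x - 7))^2 = 1600.
Step 3. [(5*(x - 7))^2 = 1600] 1600 ≥ 0, LHS is (·)² — take ±√. So sqrt: 5*(x - 7) = 40 or -40.
Step 4. [5*(x - 7) = 40 or -40] leading coefficient 5: divide by 5 ⇒ div: x - 7 = 8 or -8.
Step 5. [x - 7 = 8 or -8] -7 is outermost — add 7 both sides. So sub: x = 15 or -1.

Answer: x ∈ {-1, 15}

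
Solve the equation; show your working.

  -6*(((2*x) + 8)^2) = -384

Step 1. [-6*(((2*x) + 8)^2) = -384] leading coefficient -6: divide by -6. So div: ((2*x) + 8)^2 = 64.
Step 2. [((2*x) + 8)^2 = 64] √ both sides: 64 ≥ 0 gives two branches. So sqrt: (2*x) + 8 = 8 or -8.
Step 3. [(2*x) + 8 = 8 or -8] the outer +8 inverts by subtracting 8. So sub: 2*x = 0 or -16.
Step 4. [2*x = 0 or -16] 2·(inner) — divide through by 2 ⇒ div: x = 0 or -8.

Answer: x ∈ {-8, 0}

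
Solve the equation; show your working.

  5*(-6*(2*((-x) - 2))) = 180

Step 1. [5*(-6*(2*((-x) - 2))) = 180] LHS = 5·(…); ÷5 both sides. So div: -6*(2*((-x) - 2)) = 36.
Step 2. [-6*(2*((-x) - 2)) = 36] -6 out front; divide by -6. So div: 2*((-x) - 2) = -6.
Step 3. [2*((-x) - 2) = -6] LHS = 2·(…); ÷2 both sides, so div: (-x) - 2 = -3.
Step 4. [(-x) - 2 = -3] the outer -2 inverts by adding 2. So sub: -x = -1.
Step 5. [-x = -1] flip signs both sides. So neg: x = 1.

Answer: x ∈ {1}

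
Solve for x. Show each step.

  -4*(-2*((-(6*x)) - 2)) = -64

Step 1. [-4*(-2*((-(6*x)) - 2)) = -64] -4·(inner) — divide through by -4, so div: -2*((-(6*x)) - 2) = 16.
Step 2. [-2*((-(6*x)) - 2) = 16] divide by the outer -2 ⇒ div: (-(6*x)) - 2 = -8.
Step 3. [(-(6*x)) - 2 = -8] peel the -2: add 2 from each side ⇒ sub: -(6*x) = -6.
Step 4. [-(6*x) = -6] flip signs both sides ⇒ neg: 6*x = 6.
Step 5. [6*x = 6] leading coefficient 6: divide by 6 ⇒ div: x = 1.

Answer: x ∈ {1}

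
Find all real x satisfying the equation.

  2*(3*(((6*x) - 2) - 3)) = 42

Step 1. [2*(3*(((6*x) - 2) - 3)) = 42] 2·(inner) — divide through by 2 ⇒ div: 3*(((6*x) - 2) - 3) = 21.
Step 2. [3*(((6*x) - 2) - 3) = 21] 3 out front; divide by 3. So div: ((6*x) - 2) - 3 = 7.
Step 3. [((6*x) - 2) - 3 = 7] -3 is outermost — add 3 both sides, so sub: (6*x) - 2 = 10.
Step 4. [(6*x) - 2 = 10] 2 comes off first (add 2) ⇒ sub: 6*x = 12.
Step 5. [6*x = 12] leading coefficient 6: divide by 6. So div: x = 2.

Answer: x ∈ {2}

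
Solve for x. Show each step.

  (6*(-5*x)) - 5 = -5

Step 1. [(6*(-5*x)) - 5 = -5] -5 is outermost — add 5 both sides, so sub: 6*(-5*x) = 0.
Step 2. [6*(-5*x) = 0] divide by the outer 6, so div: -5*x = 0.
Step 3. [-5*x = 0] leading coefficient -5: divide by -5, so div: x = 0.

Answer: x ∈ {0}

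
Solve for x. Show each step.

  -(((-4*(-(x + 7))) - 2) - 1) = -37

Step 1. [-(((-4*(-(x + 7))) - 2) - 1) = -37] LHS negated; negate both sides. So neg: ((-4*(-(x + 7))) - 2) - 1 = 37.
Step 2. [((-4*(-(x + 7))) - 2) - 1 = 37] add 1: x sits inside (… - 1) ⇒ sub: (-4*(-(x + 7))) - 2 = 38.
Step 3. [(-4*(-(x + 7))) - 2 = 38] add 2: x sits inside (… - 2) ⇒ sub: -4*(-(x + 7)) = 40.
Step 4. [-4*(-(x + 7)) = 40] leading coefficient -4: divide by -4 ⇒ div: -(x + 7) = -10.
Step 5. [-(x + 7) = -10] leading − — multiply by −1, so neg: x + 7 = 10.
Step 6. [x + 7 = 10] subtract 7: x sits inside (… + 7). So sub: x = 3.

Answer: x ∈ {3}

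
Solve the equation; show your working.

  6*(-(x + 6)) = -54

Step 1. [6*(-(x + 6)) = -54] 6 out front; divide by 6. So div: -(x + 6) = -9.
Step 2. [-(x + 6) = -9] leading − — multiply by −1 ⇒ neg: x + 6 = 9.
Step 3. [x + 6 = 9] the outer +6 inverts by subtracting 6. So sub: x = 3.

Answer: x ∈ {3}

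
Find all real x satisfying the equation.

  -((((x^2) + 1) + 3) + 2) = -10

Step 1. [-((((x^2) + 1) + 3) + 2) = -10] flip signs both sides ⇒ neg: (((x^2) + 1) + 3) + 2 = 10.
Step 2. [(((x^2) + 1) + 3) + 2 = 10] +2 is outermost — subtract 2 both sides. So sub: ((x^2) + 1) + 3 = 8.
Step 3. [((x^2) + 1) + 3 = 8] 3 comes off first (subtract 3). So sub: (x^2) + 1 = 5.
Step 4. [(x^2) + 1 = 5] +1 is outermost — subtract 1 both sides ⇒ sub: x^2 = 4.
Step 5. [x^2 = 4] √ both sides: 4 ≥ 0 gives two branches, so sqrt: x = 2 or -2.

Answer: x ∈ {-2, 2}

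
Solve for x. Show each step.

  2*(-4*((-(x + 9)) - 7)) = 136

Step 1. [2*(-4*((-(x + 9)) - 7)) = 136] 2 out front; divide by 2. So div: -4*((-(x + 9)) - 7) = 68.
Step 2. [-4*((-(x + 9)) - 7) = 68] LHS = -4·(…); ÷-4 both sides, so div: (-(x + 9)) - 7 = -17.
Step 3. [(-(x + 9)) - 7 = -17] -7 is outermost — add 7 both sides, so sub: -(x + 9) = -10.
Step 4. [-(x + 9) = -10] flip signs both sides, so neg: x + 9 = 10.
Step 5. [x + 9 = 10] the outer +9 inverts by subtracting 9 ⇒ sub: x = 1.

Answer: x ∈ {1}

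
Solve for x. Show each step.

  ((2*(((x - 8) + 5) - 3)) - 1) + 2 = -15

Step 1. [((2*(((x - 8) + 5) - 3)) - 1) + 2 = -15] the outer +2 inverts by subtracting 2. So sub: (2*(((x - 8) + 5) - 3)) - 1 = -17.
Step 2. [(2*(((x - 8) + 5) - 3)) - 1 = -17] 1 comes off first (add 1), so sub: 2*(((x - 8) + 5) - 3) = -16.
Step 3. [2*(((x - 8) + 5) - 3) = -16] 2 out front; divide by 2 ⇒ div: ((x - 8) + 5) - 3 = -8.
Step 4. [((x - 8) + 5) - 3 = -8] 3 comes off first (add 3), so sub: (x - 8) + 5 = -5.
Step 5. [(x - 8) + 5 = -5] 5 comes off first (subtract 5), so sub: x - 8 = -10.
Step 6. [x - 8 = -10] -8 is outermost — add 8 both sides ⇒ sub: x = -2.

Answer: x ∈ {-2}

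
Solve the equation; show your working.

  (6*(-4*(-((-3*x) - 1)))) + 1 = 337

Step 1. [(6*(-4*(-((-3*x) - 1)))) + 1 = 337] the outer +1 inverts by subtracting 1, so sub: 6*(-4*(-((-3*x) - 1))) = 336.
Step 2. [6*(-4*(-((-3*x) - 1))) = 336] 6 out front; divide by 6 ⇒ div: -4*(-((-3*x) - 1)) = 56.
Step 3. [-4*(-((-3*x) - 1)) = 56] LHS = -4·(…); ÷-4 both sides. So div: -((-3*x) - 1) = -14.
Step 4. [-((-3*x) - 1) = -14] leading − — multiply by −1. So neg: (-3*x) - 1 = 14.
Step 5. [(-3*x) - 1 = 14] -1 is outermost — add 1 both sides. So sub: -3*x = 15.
Step 6. [-3*x = 15] divide by the outer -3. So div: x = -5.

Answer: x ∈ {-5}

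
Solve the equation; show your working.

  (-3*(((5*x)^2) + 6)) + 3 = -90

Step 1. [(-3*(((5*x)^2) + 6)) + 3 = -90] subtract 3: x sits inside (… + 3) ⇒ sub: -3*(((5*x)^2) + 6) = -93.
Step 2. [-3*(((5*x)^2) + 6) = -93] -3 out front; divide by -3 ⇒ div: ((5*x)^2) + 6 = 31.
Step 3. [((5*x)^2) + 6 = 31] 6 comes off first (subtract 6) ⇒ sub: (5*x)^2 = 25.
Step 4. [(5*x)^2 = 25] √ both sides: 25 ≥ 0 gives two branches ⇒ sqrt: 5*x = 5 or -5.
Step 5. [5*x = 5 or -5] divide by the outer 5, so div: x = 1 or -1.

Answer: x ∈ {-1, 1}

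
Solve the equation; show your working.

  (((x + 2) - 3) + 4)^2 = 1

Step 1. [(((x + 2) - 3) + 4)^2 = 1] 1 ≥ 0, LHS is (·)² — take ±√ ⇒ sqrt: ((x + 2) - 3) + 4 = 1 or -1.
Step 2. [((x + 2) - 3) + 4 = 1 or -1] +4 is outermost — subtract 4 both sides ⇒ sub: (x + 2) - 3 = -3 or -5.
Step 3. [(x + 2) - 3 = -3 or -5] 3 comes off first (add 3) ⇒ sub: x + 2 = 0 or -2.
Step 4. [x + 2 = 0 or -2] the outer +2 inverts by subtracting 2 ⇒ sub: x = -2 or -4.

Answer: x ∈ {-4, -2}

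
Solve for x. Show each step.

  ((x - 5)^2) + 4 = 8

Step 1. [((x - 5)^2) + 4 = 8] peel the +4: subtract 4 from each side, so sub: (x - 5)^2 = 4.
Step 2. [(x - 5)^2 = 4] √ both sides: 4 ≥ 0 gives two branches. So sqrt: x - 5 = 2 or -2.
Step 3. [x - 5 = 2 or -2] the outer -5 inverts by adding 5 ⇒ sub: x = 7 or 3.

Answer: x ∈ {3, 7}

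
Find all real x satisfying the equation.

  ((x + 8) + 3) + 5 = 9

Step 1. [((x + 8) + 3) + 5 = 9] peel the +5: subtract 5 from each side. So sub: (x + 8) + 3 = 4.
Step 2. [(x + 8) + 3 = 4] peel the +3: subtract 3 from each side, so sub: x + 8 = 1.
Step 3. [x + 8 = 1] subtract 8: x sits inside (… + 8). So sub: x = -7.

Answer: x ∈ {-7}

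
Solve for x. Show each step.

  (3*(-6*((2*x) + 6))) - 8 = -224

Step 1. [(3*(-6*((2*x) + 6))) - 8 = -224] 8 comes off first (add 8) ⇒ sub: 3*(-6*((2*x) + 6)) = -216.
Step 2. [3*(-6*((2*x) + 6)) = -216] 3·(inner) — divide through by 3, so div: -6*((2*x) + 6) = -72.
Step 3. [-6*((2*x) + 6) = -72] leading coefficient -6: divide by -6. So div: (2*x) + 6 = 12.
Step 4. [(2*x) + 6 = 12] peel the +6: subtract 6 from each side. So sub: 2*x = 6.
Step 5. [2*x = 6] 2 out front; divide by 2 ⇒ div: x = 3.

Answer: x ∈ {3}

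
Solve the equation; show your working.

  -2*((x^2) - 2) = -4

Step 1. [-2*((x^2) - 2) = -4] divide by the outer -2. So div: (x^2) - 2 = 2.
Step 2. [(x^2) - 2 = 2] 2 comes off first (add 2), so sub: x^2 = 4.
Step 3. [x^2 = 4] √ both sides: 4 ≥ 0 gives two branches. So sqrt: x = 2 or -2.

Answer: x ∈ {-2, 2}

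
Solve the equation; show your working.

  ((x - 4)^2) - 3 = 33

Step 1. [((x - 4)^2) - 3 = 33] -3 is outermost — add 3 both sides. So sub: (x - 4)^2 = 36.
Step 2. [(x - 4)^2 = 36] LHS squared, RHS 36 ≥ 0: apply √ (±), so sqrt: x - 4 = 6 or -6.
Step 3. [x - 4 = 6 or -6] the outer -4 inverts by adding 4. So sub: x = 10 or -2.

Answer: x ∈ {-2, 10}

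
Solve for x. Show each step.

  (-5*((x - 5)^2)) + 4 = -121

Step 1. [(-5*((x - 5)^2)) + 4 = -121] +4 is outermost — subtract 4 both sides. So sub: -5*((x - 5)^2) = -125.
Step 2. [-5*((x - 5)^2) = -125] divide by the outer -5 ⇒ div: (x - 5)^2 = 25.
Step 3. [(x - 5)^2 = 25] 25 ≥ 0, LHS is (·)² — take ±√, so sqrt: x - 5 = 5 or -5.
Step 4. [x - 5 = 5 or -5] the outer -5 inverts by adding 5 ⇒ sub: x = 10 or 0.

Answer: x ∈ {0, 10}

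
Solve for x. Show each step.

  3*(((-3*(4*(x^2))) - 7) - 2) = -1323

Step 1. [3*(((-3*(4*(x^2))) - 7) - 2) = -1323] divide by the outer 3, so div: ((-3*(4*(x^2))) - 7) - 2 = -441.
Step 2. [((-3*(4*(x^2))) - 7) - 2 = -441] add 2: x sits inside (… - 2) ⇒ sub: (-3*(4*(x^2))) - 7 = -439.
Step 3. [(-3*(4*(x^2))) - 7 = -439] add 7: x sits inside (… - 7), so sub: -3*(4*(x^2)) = -432.
Step 4. [-3*(4*(x^2)) = -432] -3·(inner) — divide through by -3, so div: 4*(x^2) = 144.
Step 5. [4*(x^2) = 144] 4·(inner) — divide through by 4. So div: x^2 = 36.
Step 6. [x^2 = 36] 36 ≥ 0, LHS is (·)² — take ±√ ⇒ sqrt: x = 6 or -6.

Answer: x ∈ {-6, 6}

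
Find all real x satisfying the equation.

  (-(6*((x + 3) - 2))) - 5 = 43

Step 1. [(-(6*((x + 3) - 2))) - 5 = 43] 5 comes off first (add 5) ⇒ sub: -(6*((x + 3) - 2)) = 48.
Step 2. [-(6*((x + 3) - 2)) = 48] flip signs both sides ⇒ neg: 6*((x + 3) - 2) = -48.
Step 3. [6*((x + 3) - 2) = -48] 6·(inner) — divide through by 6. So div: (x + 3) - 2 = -8.
Step 4. [(x + 3) - 2 = -8] peel the -2: add 2 from each side, so sub: x + 3 = -6.
Step 5. [x + 3 = -6] +3 is outermost — subtract 3 both sides. So sub: x = -9.

Answer: x ∈ {-9}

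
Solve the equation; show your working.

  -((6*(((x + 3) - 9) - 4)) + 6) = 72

Step 1. [-((6*(((x + 3) - 9) - 4)) + 6) = 72] leading − — multiply by −1 ⇒ neg: (6*(((x + 3) - 9) - 4)) + 6 = -72.
Step 2. [(6*(((x + 3) - 9) - 4)) + 6 = -72] the outer +6 inverts by subtracting 6. So sub: 6*(((x + 3) - 9) - 4) = -78.
Step 3. [6*(((x + 3) - 9) - 4) = -78] leading coefficient 6: divide by 6. So div: ((x + 3) - 9) - 4 = -13.
Step 4. [((x + 3) - 9) - 4 = -13] -4 is outermost — add 4 both sides. So sub: (x + 3) - 9 = -9.
Step 5. [(x + 3) - 9 = -9] add 9: x sits inside (… - 9) ⇒ sub: x + 3 = 0.
Step 6. [x + 3 = 0] subtract 3: x sits inside (… + 3). So sub: x = -3.

Answer: x ∈ {-3}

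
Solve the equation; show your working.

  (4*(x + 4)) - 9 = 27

Step 1. [(4*(x + 4)) - 9 = 27] -9 is outermost — add 9 both sides, so sub: 4*(x + 4) = 36.
Step 2. [4*(x + 4) = 36] 4·(inner) — divide through by 4 ⇒ div: x + 4 = 9.
Step 3. [x + 4 = 9] the outer +4 inverts by subtracting 4 ⇒ sub: x = 5.

Answer: x ∈ {5}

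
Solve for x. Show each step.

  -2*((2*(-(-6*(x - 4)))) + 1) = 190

Step 1. [-2*((2*(-(-6*(x - 4)))) + 1) = 190] -2 out front; divide by -2, so div: (2*(-(-6*(x - 4)))) + 1 = -95.
Step 2. [(2*(-(-6*(x - 4)))) + 1 = -95] peel the +1: subtract 1 from each side, so sub: 2*(-(-6*(x - 4))) = -96.
Step 3. [2*(-(-6*(x - 4))) = -96] 2 out front; divide by 2, so div: -(-6*(x - 4)) = -48.
Step 4. [-(-6*(x - 4)) = -48] flip signs both sides. So neg: -6*(x - 4) = 48.
Step 5. [-6*(x - 4) = 48] LHS = -6·(…); ÷-6 both sides ⇒ div: x - 4 = -8.
Step 6. [x - 4 = -8] add 4: x sits inside (… - 4). So sub: x = -4.

Answer: x ∈ {-4}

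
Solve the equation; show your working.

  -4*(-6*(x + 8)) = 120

Step 1. [-4*(-6*(x + 8)) = 120] -4 out front; divide by -4 ⇒ div: -6*(x + 8) = -30.
Step 2. [-6*(x + 8) = -30] -6·(inner) — divide through by -6, so div: x + 8 = 5.
Step 3. [x + 8 = 5] 8 comes off first (subtract 8) ⇒ sub: x = -3.

Answer: x ∈ {-3}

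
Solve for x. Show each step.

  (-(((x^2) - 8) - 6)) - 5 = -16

Step 1. [(-(((x^2) - 8) - 6)) - 5 = -16] the outer -5 inverts by adding 5, so sub: -(((x^2) - 8) - 6) = -11.
Step 2. [-(((x^2) - 8) - 6) = -11] LHS negated; negate both sides ⇒ neg: ((x^2) - 8) - 6 = 11.
Step 3. [((x^2) - 8) - 6 = 11] -6 is outermost — add 6 both sides, so sub: (x^2) - 8 = 17.
Step 4. [(x^2) - 8 = 17] peel the -8: add 8 from each side. So sub: x^2 = 25.
Step 5. [x^2 = 25] √ both sides: 25 ≥ 0 gives two branches ⇒ sqrt: x = 5 or -5.

Answer: x ∈ {-5, 5}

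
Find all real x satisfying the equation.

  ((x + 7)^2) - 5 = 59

Step 1. [((x + 7)^2) - 5 = 59] peel the -5: add 5 from each side ⇒ sub: (x + 7)^2 = 64.
Step 2. [(x + 7)^2 = 64] 64 ≥ 0, LHS is (·)² — take ±√. So sqrt: x + 7 = 8 or -8.
Step 3. [x + 7 = 8 or -8] 7 comes off first (subtract 7) ⇒ sub: x = 1 or -15.

Answer: x ∈ {-15, 1}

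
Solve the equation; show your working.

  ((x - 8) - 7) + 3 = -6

Step 1. [((x - 8) - 7) + 3 = -6] the outer +3 inverts by subtracting 3, so sub: (x - 8) - 7 = -9.
Step 2. [(x - 8) - 7 = -9] 7 comes off first (add 7). So sub: x - 8 = -2.
Step 3. [x - 8 = -2] -8 is outermost — add 8 both sides. So sub: x = 6.

Answer: x ∈ {6}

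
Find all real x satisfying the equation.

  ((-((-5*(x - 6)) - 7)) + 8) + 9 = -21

Step 1. [((-((-5*(x - 6)) - 7)) + 8) + 9 = -21] the outer +9 inverts by subtracting 9, so sub: (-((-5*(x - 6)) - 7)) + 8 = -30.
Step 2. [(-((-5*(x - 6)) - 7)) + 8 = -30] peel the +8: subtract 8 from each side ⇒ sub: -((-5*(x - 6)) - 7) = -38.
Step 3. [-((-5*(x - 6)) - 7) = -38] flip signs both sides ⇒ neg: (-5*(x - 6)) - 7 = 38.
Step 4. [(-5*(x - 6)) - 7 = 38] -7 is outermost — add 7 both sides. So sub: -5*(x - 6) = 45.
Step 5. [-5*(x - 6) = 45] divide by the outer -5 ⇒ div: x - 6 = -9.
Step 6. [x - 6 = -9] the outer -6 inverts by adding 6, so sub: x = -3.

Answer: x ∈ {-3}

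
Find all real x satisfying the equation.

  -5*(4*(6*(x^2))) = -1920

Step 1. [-5*(4*(6*(x^2))) = -1920] divide by the outer -5 ⇒ div: 4*(6*(x^2)) = 384.
Step 2. [4*(6*(x^2)) = 384] LHS = 4·(…); ÷4 both sides ⇒ div: 6*(x^2) = 96.
Step 3. [6*(x^2) = 96] 6 out front; divide by 6, so div: x^2 = 16.
Step 4. [x^2 = 16] √ both sides: 16 ≥ 0 gives two branches. So sqrt: x = 4 or -4.

Answer: x ∈ {-4, 4}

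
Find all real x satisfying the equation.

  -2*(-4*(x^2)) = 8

Step 1. [-2*(-4*(x^2)) = 8] -2 out front; divide by -2, so div: -4*(x^2) = -4.
Step 2. [-4*(x^2) = -4] LHS = -4·(…); ÷-4 both sides, so div: x^2 = 1.
Step 3. [x^2 = 1] √ both sides: 1 ≥ 0 gives two branches ⇒ sqrt: x = 1 or -1.

Answer: x ∈ {-1, 1}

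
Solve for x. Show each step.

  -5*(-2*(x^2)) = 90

Step 1. [-5*(-2*(x^2)) = 90] LHS = -5·(…); ÷-5 both sides, so div: -2*(x^2) = -18.
Step 2. [-2*(x^2) = -18] -2·(inner) — divide through by -2 ⇒ div: x^2 = 9.
Step 3. [x^2 = 9] LHS squared, RHS 9 ≥ 0: apply √ (±), so sqrt: x = 3 or -3.

Answer: x ∈ {-3, 3}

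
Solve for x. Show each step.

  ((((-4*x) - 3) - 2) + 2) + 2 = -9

Step 1. [((((-4*x) - 3) - 2) + 2) + 2 = -9] subtract 2: x sits inside (… + 2) ⇒ sub: (((-4*x) - 3) - 2) + 2 = -11.
Step 2. [(((-4*x) - 3) - 2) + 2 = -11] peel the +2: subtract 2 from each side, so sub: ((-4*x) - 3) - 2 = -13.
Step 3. [((-4*x) - 3) - 2 = -13] peel the -2: add 2 from each side, so sub: (-4*x) - 3 = -11.
Step 4. [(-4*x) - 3 = -11] the outer -3 inverts by adding 3 ⇒ sub: -4*x = -8.
Step 5. [-4*x = -8] leading coefficient -4: divide by -4. So div: x = 2.

Answer: x ∈ {2}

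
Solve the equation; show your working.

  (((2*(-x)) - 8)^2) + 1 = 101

Step 1. [(((2*(-x)) - 8)^2) + 1 = 101] subtract 1: x sits inside (… + 1). So sub: ((2*(-x)) - 8)^2 = 100.
Step 2. [((2*(-x)) - 8)^2 = 100] √ both sides: 100 ≥ 0 gives two branches, so sqrt: (2*(-x)) - 8 = 10 or -10.
Step 3. [(2*(-x)) - 8 = 10 or -10] 2 | LHS and 2 | 10 or -10: pull 2 out ⇒ factor: (-x) - 4 = 5 or -5.
Step 4. [(-x) - 4 = 5 or -5] peel the -4: add 4 from each side ⇒ sub: -x = 9 or -1.
Step 5. [-x = 9 or -1] leading − — multiply by −1, so neg: x = -9 or 1.

Answer: x ∈ {-9, 1}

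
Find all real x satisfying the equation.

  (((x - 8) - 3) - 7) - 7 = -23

Step 1. [(((x - 8) - 3) - 7) - 7 = -23] 7 comes off first (add 7), so sub: ((x - 8) - 3) - 7 = -16.
Step 2. [((x - 8) - 3) - 7 = -16] 7 comes off first (add 7) ⇒ sub: (x - 8) - 3 = -9.
Step 3. [(x - 8) - 3 = -9] peel the -3: add 3 from each side. So sub: x - 8 = -6.
Step 4. [x - 8 = -6] peel the -8: add 8 from each side, so sub: x = 2.

Answer: x ∈ {2}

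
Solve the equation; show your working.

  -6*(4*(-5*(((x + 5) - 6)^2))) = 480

Step 1. [-6*(4*(-5*(((x + 5) - 6)^2))) = 480] -6 out front; divide by -6 ⇒ div: 4*(-5*(((x + 5) - 6)^2)) = -80.
Step 2. [4*(-5*(((x + 5) - 6)^2)) = -80] LHS = 4·(…); ÷4 both sides ⇒ div: -5*(((x + 5) - 6)^2) = -20.
Step 3. [-5*(((x + 5) - 6)^2) = -20] leading coefficient -5: divide by -5 ⇒ div: ((x + 5) - 6)^2 = 4.
Step 4. [((x + 5) - 6)^2 = 4] LHS squared, RHS 4 ≥ 0: apply √ (±), so sqrt: (x + 5) - 6 = 2 or -2.
Step 5. [(x + 5) - 6 = 2 or -2] 6 comes off first (add 6). So sub: x + 5 = 8 or 4.
Step 6. [x + 5 = 8 or 4] the outer +5 inverts by subtracting 5. So sub: x = 3 or -1.

Answer: x ∈ {-1, 3}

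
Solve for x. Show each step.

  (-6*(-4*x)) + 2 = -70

Step 1. [(-6*(-4*x)) + 2 = -70] peel the +2: subtract 2 from each side, so sub: -6*(-4*x) = -72.
Step 2. [-6*(-4*x) = -72] LHS = -6·(…); ÷-6 both sides, so div: -4*x = 12.
Step 3. [-4*x = 12] -4 out front; divide by -4 ⇒ div: x = -3.

Answer: x ∈ {-3}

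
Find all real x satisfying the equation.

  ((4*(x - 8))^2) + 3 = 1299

Step 1. [((4*(x - 8))^2) + 3 = 1299] the outer +3 inverts by subtracting 3, so sub: (4*(x - 8))^2 = 1296.
Step 2. [(4*(x - 8))^2 = 1296] LHS squared, RHS 1296 ≥ 0: apply √ (±), so sqrt: 4*(x - 8) = 36 or -36.
Step 3. [4*(x - 8) = 36 or -36] 4·(inner) — divide through by 4 ⇒ div: x - 8 = 9 or -9.
Step 4. [x - 8 = 9 or -9] add 8: x sits inside (… - 8). So sub: x = 17 or -1.

Answer: x ∈ {-1, 17}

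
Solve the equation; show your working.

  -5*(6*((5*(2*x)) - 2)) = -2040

Step 1. [-5*(6*((5*(2*x)) - 2)) = -2040] -5 out front; divide by -5. So div: 6*((5*(2*x)) - 2) = 408.
Step 2. [6*((5*(2*x)) - 2) = 408] 6·(inner) — divide through by 6. So div: (5*(2*x)) - 2 = 68.
Step 3. [(5*(2*x)) - 2 = 68] 2 comes off first (add 2) ⇒ sub: 5*(2*x) = 70.
Step 4. [5*(2*x) = 70] LHS = 5·(…); ÷5 both sides, so div: 2*x = 14.
Step 5. [2*x = 14] LHS = 2·(…); ÷2 both sides ⇒ div: x = 7.

Answer: x ∈ {7}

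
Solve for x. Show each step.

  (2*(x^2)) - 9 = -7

Step 1. [(2*(x^2)) - 9 = -7] add 9: x sits inside (… - 9), so sub: 2*(x^2) = 2.
Step 2. [2*(x^2) = 2] 2 out front; divide by 2, so div: x^2 = 1.
Step 3. [x^2 = 1] √ both sides: 1 ≥ 0 gives two branches, so sqrt: x = 1 or -1.

Answer: x ∈ {-1, 1}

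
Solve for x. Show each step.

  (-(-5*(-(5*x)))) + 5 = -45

Step 1. [(-(-5*(-(5*x)))) + 5 = -45] subtract 5: x sits inside (… + 5). So sub: -(-5*(-(5*x))) = -50.
Step 2. [-(-5*(-(5*x))) = -50] leading − — multiply by −1. So neg: -5*(-(5*x)) = 50.
Step 3. [-5*(-(5*x)) = 50] -5·(inner) — divide through by -5, so div: -(5*x) = -10.
Step 4. [-(5*x) = -10] flip signs both sides. So neg: 5*x = 10.
Step 5. [5*x = 10] 5·(inner) — divide through by 5, so div: x = 2.

Answer: x ∈ {2}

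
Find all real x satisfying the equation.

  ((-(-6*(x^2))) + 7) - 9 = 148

Step 1. [((-(-6*(x^2))) + 7) - 9 = 148] -9 is outermost — add 9 both sides, so sub: (-(-6*(x^2))) + 7 = 157.
Step 2. [(-(-6*(x^2))) + 7 = 157] +7 is outermost — subtract 7 both sides ⇒ sub: -(-6*(x^2)) = 150.
Step 3. [-(-6*(x^2)) = 150] LHS negated; negate both sides ⇒ neg: -6*(x^2) = -150.
Step 4. [-6*(x^2) = -150] divide by the outer -6 ⇒ div: x^2 = 25.
Step 5. [x^2 = 25] √ both sides: 25 ≥ 0 gives two branches ⇒ sqrt: x = 5 or -5.

Answer: x ∈ {-5, 5}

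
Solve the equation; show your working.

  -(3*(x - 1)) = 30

Step 1. [-(3*(x - 1)) = 30] leading − — multiply by −1. So neg: 3*(x - 1) = -30.
Step 2. [3*(x - 1) = -30] LHS = 3·(…); ÷3 both sides. So div: x - 1 = -10.
Step 3. [x - 1 = -10] -1 is outermost — add 1 both sides. So sub: x = -9.

Answer: x ∈ {-9}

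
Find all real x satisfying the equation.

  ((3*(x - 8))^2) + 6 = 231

Step 1. [((3*(x - 8))^2) + 6 = 231] +6 is outermost — subtract 6 both sides ⇒ sub: (3*(x - 8))^2 = 225.
Step 2. [(3*(x - 8))^2 = 225] LHS squared, RHS 225 ≥ 0: apply √ (±), so sqrt: 3*(x - 8) = 15 or -15.
Step 3. [3*(x - 8) = 15 or -15] 3 out front; divide by 3. So div: x - 8 = 5 or -5.
Step 4. [x - 8 = 5 or -5] the outer -8 inverts by adding 8 ⇒ sub: x = 13 or 3.

Answer: x ∈ {3, 13}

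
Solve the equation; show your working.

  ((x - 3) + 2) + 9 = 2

Step 1. [((x - 3) + 2) + 9 = 2] peel the +9: subtract 9 from each side, so sub: (x - 3) + 2 = -7.
Step 2. [(x - 3) + 2 = -7] the outer +2 inverts by subtracting 2. So sub: x - 3 = -9.
Step 3. [x - 3 = -9] add 3: x sits inside (… - 3), so sub: x = -6.

Answer: x ∈ {-6}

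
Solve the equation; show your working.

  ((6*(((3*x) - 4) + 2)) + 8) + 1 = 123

Step 1. [((6*(((3*x) - 4) + 2)) + 8) + 1 = 123] peel the +1: subtract 1 from each side. So sub: (6*(((3*x) - 4) + 2)) + 8 = 122.
Step 2. [(6*(((3*x) - 4) + 2)) + 8 = 122] peel the +8: subtract 8 from each side ⇒ sub: 6*(((3*x) - 4) + 2) = 114.
Step 3. [6*(((3*x) - 4) + 2) = 114] 6·(inner) — divide through by 6 ⇒ div: ((3*x) - 4) + 2 = 19.
Step 4. [((3*x) - 4) + 2 = 19] the outer +2 inverts by subtracting 2, so sub: (3*x) - 4 = 17.
Step 5. [(3*x) - 4 = 17] add 4: x sits inside (… - 4). So sub: 3*x = 21.
Step 6. [3*x = 21] 3 out front; divide by 3 ⇒ div: x = 7.

Answer: x ∈ {7}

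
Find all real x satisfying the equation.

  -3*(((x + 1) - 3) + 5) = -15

Step 1. [-3*(((x + 1) - 3) + 5) = -15] -3·(inner) — divide through by -3, so div: ((x + 1) - 3) + 5 = 5.
Step 2. [((x + 1) - 3) + 5 = 5] the outer +5 inverts by subtracting 5 ⇒ sub: (x + 1) - 3 = 0.
Step 3. [(x + 1) - 3 = 0] peel the -3: add 3 from each side, so sub: x + 1 = 3.
Step 4. [x + 1 = 3] peel the +1: subtract 1 from each side ⇒ sub: x = 2.

Answer: x ∈ {2}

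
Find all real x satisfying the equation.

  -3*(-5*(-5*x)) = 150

Step 1. [-3*(-5*(-5*x)) = 150] divide by the outer -3. So div: -5*(-5*x) = -50.
Step 2. [-5*(-5*x) = -50] LHS = -5·(…); ÷-5 both sides. So div: -5*x = 10.
Step 3. [-5*x = 10] -5 out front; divide by -5, so div: x = -2.

Answer: x ∈ {-2}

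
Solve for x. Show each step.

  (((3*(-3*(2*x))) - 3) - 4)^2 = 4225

Step 1. [(((3*(-3*(2*x))) - 3) - 4)^2 = 4225] 4225 ≥ 0, LHS is (·)² — take ±√. So sqrt: ((3*(-3*(2*x))) - 3) - 4 = 65 or -65.
Step 2. [((3*(-3*(2*x))) - 3) - 4 = 65 or -65] add 4: x sits inside (… - 4) ⇒ sub: (3*(-3*(2*x))) - 3 = 69 or -61.
Step 3. [(3*(-3*(2*x))) - 3 = 69 or -61] -3 is outermost — add 3 both sides, so sub: 3*(-3*(2*x)) = 72 or -58.
Step 4. [3*(-3*(2*x)) = 72 or -58] LHS = 3·(…); ÷3 both sides ⇒ div: -3*(2*x) = 24 or -58/3.
Step 5. [-3*(2*x) = 24 or -58/3] LHS = -3·(…); ÷-3 both sides, so div: 2*x = -8 or 58/9.
Step 6. [2*x = -8 or 58/9] LHS = 2·(…); ÷2 both sides. So div: x = -4 or 29/9.

Answer: x ∈ {-4, 29/9}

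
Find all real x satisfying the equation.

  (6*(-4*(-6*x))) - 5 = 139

Step 1. [(6*(-4*(-6*x))) - 5 = 139] 5 comes off first (add 5) ⇒ sub: 6*(-4*(-6*x)) = 144.
Step 2. [6*(-4*(-6*x)) = 144] 6·(inner) — divide through by 6, so div: -4*(-6*x) = 24.
Step 3. [-4*(-6*x) = 24] LHS = -4·(…); ÷-4 both sides. So div: -6*x = -6.
Step 4. [-6*x = -6] leading coefficient -6: divide by -6 ⇒ div: x = 1.

Answer: x ∈ {1}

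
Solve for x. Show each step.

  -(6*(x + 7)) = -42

Step 1. [-(6*(x + 7)) = -42] flip signs both sides. So neg: 6*(x + 7) = 42.
Step 2. [6*(x + 7) = 42] 6·(inner) — divide through by 6, so div: x + 7 = 7.
Step 3. [x + 7 = 7] the outer +7 inverts by subtracting 7 ⇒ sub: x = 0.

Answer: x ∈ {0}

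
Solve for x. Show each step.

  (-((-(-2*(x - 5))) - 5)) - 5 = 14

Step 1. [(-((-(-2*(x - 5))) - 5)) - 5 = 14] the outer -5 inverts by adding 5. So sub: -((-(-2*(x - 5))) - 5) = 19.
Step 2. [-((-(-2*(x - 5))) - 5) = 19] LHS negated; negate both sides ⇒ neg: (-(-2*(x - 5))) - 5 = -19.
Step 3. [(-(-2*(x - 5))) - 5 = -19] peel the -5: add 5 from each side ⇒ sub: -(-2*(x - 5)) = -14.
Step 4. [-(-2*(x - 5)) = -14] flip signs both sides ⇒ neg: -2*(x - 5) = 14.
Step 5. [-2*(x - 5) = 14] -2·(inner) — divide through by -2 ⇒ div: x - 5 = -7.
Step 6. [x - 5 = -7] -5 is outermost — add 5 both sides ⇒ sub: x = -2.

Answer: x ∈ {-2}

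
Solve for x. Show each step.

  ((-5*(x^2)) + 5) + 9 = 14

Step 1. [((-5*(x^2)) + 5) + 9 = 14] subtract 9: x sits inside (… + 9). So sub: (-5*(x^2)) + 5 = 5.
Step 2. [(-5*(x^2)) + 5 = 5] +5 is outermost — subtract 5 both sides ⇒ sub: -5*(x^2) = 0.
Step 3. [-5*(x^2) = 0] LHS = -5·(…); ÷-5 both sides. So div: x^2 = 0.
Step 4. [x^2 = 0] LHS squared, RHS 0 ≥ 0: apply √ (±). So sqrt: x = 0.

Answer: x ∈ {0}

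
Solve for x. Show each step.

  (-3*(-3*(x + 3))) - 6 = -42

Step 1. [(-3*(-3*(x + 3))) - 6 = -42] add 6: x sits inside (… - 6), so sub: -3*(-3*(x + 3)) = -36.
Step 2. [-3*(-3*(x + 3)) = -36] -3 out front; divide by -3, so div: -3*(x + 3) = 12.
Step 3. [-3*(x + 3) = 12] -3 out front; divide by -3, so div: x + 3 = -4.
Step 4. [x + 3 = -4] subtract 3: x sits inside (… + 3). So sub: x = -7.

Answer: x ∈ {-7}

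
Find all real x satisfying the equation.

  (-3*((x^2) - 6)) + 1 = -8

Step 1. [(-3*((x^2) - 6)) + 1 = -8] 1 comes off first (subtract 1), so sub: -3*((x^2) - 6) = -9.
Step 2. [-3*((x^2) - 6) = -9] divide by the outer -3. So div: (x^2) - 6 = 3.
Step 3. [(x^2) - 6 = 3] the outer -6 inverts by adding 6, so sub: x^2 = 9.
Step 4. [x^2 = 9] LHS squared, RHS 9 ≥ 0: apply √ (±) ⇒ sqrt: x = 3 or -3.

Answer: x ∈ {-3, 3}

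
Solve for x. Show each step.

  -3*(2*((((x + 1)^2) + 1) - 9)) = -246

Step 1. [-3*(2*((((x + 1)^2) + 1) - 9)) = -246] LHS = -3·(…); ÷-3 both sides ⇒ div: 2*((((x + 1)^2) + 1) - 9) = 82.
Step 2. [2*((((x + 1)^2) + 1) - 9) = 82] 2·(inner) — divide through by 2, so div: (((x + 1)^2) + 1) - 9 = 41.
Step 3. [(((x + 1)^2) + 1) - 9 = 41] -9 is outermost — add 9 both sides, so sub: ((x + 1)^2) + 1 = 50.
Step 4. [((x + 1)^2) + 1 = 50] peel the +1: subtract 1 from each side ⇒ sub: (x + 1)^2 = 49.
Step 5. [(x + 1)^2 = 49] 49 ≥ 0, LHS is (·)² — take ±√. So sqrt: x + 1 = 7 or -7.
Step 6. [x + 1 = 7 or -7] subtract 1: x sits inside (… + 1) ⇒ sub: x = 6 or -8.

Answer: x ∈ {-8, 6}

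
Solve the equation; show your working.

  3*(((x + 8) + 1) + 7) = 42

Step 1. [3*(((x + 8) + 1) + 7) = 42] 3 out front; divide by 3. So div: ((x + 8) + 1) + 7 = 14.
Step 2. [((x + 8) + 1) + 7 = 14] peel the +7: subtract 7 from each side ⇒ sub: (x + 8) + 1 = 7.
Step 3. [(x + 8) + 1 = 7] subtract 1: x sits inside (… + 1). So sub: x + 8 = 6.
Step 4. [x + 8 = 6] peel the +8: subtract 8 from each side ⇒ sub: x = -2.

Answer: x ∈ {-2}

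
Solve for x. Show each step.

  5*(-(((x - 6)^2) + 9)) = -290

Step 1. [5*(-(((x - 6)^2) + 9)) = -290] leading coefficient 5: divide by 5, so div: -(((x - 6)^2) + 9) = -58.
Step 2. [-(((x - 6)^2) + 9) = -58] flip signs both sides, so neg: ((x - 6)^2) + 9 = 58.
Step 3. [((x - 6)^2) + 9 = 58] peel the +9: subtract 9 from each side ⇒ sub: (x - 6)^2 = 49.
Step 4. [(x - 6)^2 = 49] 49 ≥ 0, LHS is (·)² — take ±√ ⇒ sqrt: x - 6 = 7 or -7.
Step 5. [x - 6 = 7 or -7] -6 is outermost — add 6 both sides. So sub: x = 13 or -1.

Answer: x ∈ {-1, 13}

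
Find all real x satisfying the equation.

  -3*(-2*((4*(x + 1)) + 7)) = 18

Step 1. [-3*(-2*((4*(x + 1)) + 7)) = 18] leading coefficient -3: divide by -3 ⇒ div: -2*((4*(x + 1)) + 7) = -6.
Step 2. [-2*((4*(x + 1)) + 7) = -6] divide by the outer -2, so div: (4*(x + 1)) + 7 = 3.
Step 3. [(4*(x + 1)) + 7 = 3] 7 comes off first (subtract 7). So sub: 4*(x + 1) = -4.
Step 4. [4*(x + 1) = -4] 4 out front; divide by 4 ⇒ div: x + 1 = -1.
Step 5. [x + 1 = -1] +1 is outermost — subtract 1 both sides, so sub: x = -2.

Answer: x ∈ {-2}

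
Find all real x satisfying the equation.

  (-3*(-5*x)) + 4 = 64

Step 1. [(-3*(-5*x)) + 4 = 64] 4 comes off first (subtract 4) ⇒ sub: -3*(-5*x) = 60.
Step 2. [-3*(-5*x) = 60] divide by the outer -3 ⇒ div: -5*x = -20.
Step 3. [-5*x = -20] LHS = -5·(…); ÷-5 both sides ⇒ div: x = 4.

Answer: x ∈ {4}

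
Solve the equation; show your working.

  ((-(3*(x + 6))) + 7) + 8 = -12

Step 1. [((-(3*(x + 6))) + 7) + 8 = -12] peel the +8: subtract 8 from each side ⇒ sub: (-(3*(x + 6))) + 7 = -20.
Step 2. [(-(3*(x + 6))) + 7 = -20] peel the +7: subtract 7 from each side. So sub: -(3*(x + 6)) = -27.
Step 3. [-(3*(x + 6)) = -27] leading − — multiply by −1. So neg: 3*(x + 6) = 27.
Step 4. [3*(x + 6) = 27] LHS = 3·(…); ÷3 both sides, so div: x + 6 = 9.
Step 5. [x + 6 = 9] the outer +6 inverts by subtracting 6, so sub: x = 3.

Answer: x ∈ {3}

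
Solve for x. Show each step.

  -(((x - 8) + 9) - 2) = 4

Step 1. [-(((x - 8) + 9) - 2) = 4] flip signs both sides, so neg: ((x - 8) + 9) - 2 = -4.
Step 2. [((x - 8) + 9) - 2 = -4] add 2: x sits inside (… - 2), so sub: (x - 8) + 9 = -2.
Step 3. [(x - 8) + 9 = -2] subtract 9: x sits inside (… + 9). So sub: x - 8 = -11.
Step 4. [x - 8 = -11] the outer -8 inverts by adding 8 ⇒ sub: x = -3.

Answer: x ∈ {-3}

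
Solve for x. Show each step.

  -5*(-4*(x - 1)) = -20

Step 1. [-5*(-4*(x - 1)) = -20] leading coefficient -5: divide by -5 ⇒ div: -4*(x - 1) = 4.
Step 2. [-4*(x - 1) = 4] divide by the outer -4. So div: x - 1 = -1.
Step 3. [x - 1 = -1] the outer -1 inverts by adding 1, so sub: x = 0.

Answer: x ∈ {0}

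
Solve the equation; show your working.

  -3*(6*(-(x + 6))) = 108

Step 1. [-3*(6*(-(x + 6))) = 108] LHS = -3·(…); ÷-3 both sides ⇒ div: 6*(-(x + 6)) = -36.
Step 2. [6*(-(x + 6)) = -36] 6·(inner) — divide through by 6 ⇒ div: -(x + 6) = -6.
Step 3. [-(x + 6) = -6] leading − — multiply by −1. So neg: x + 6 = 6.
Step 4. [x + 6 = 6] subtract 6: x sits inside (… + 6), so sub: x = 0.

Answer: x ∈ {0}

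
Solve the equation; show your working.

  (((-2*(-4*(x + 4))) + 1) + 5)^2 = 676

Step 1. [(((-2*(-4*(x + 4))) + 1) + 5)^2 = 676] 676 ≥ 0, LHS is (·)² — take ±√, so sqrt: ((-2*(-4*(x + 4))) + 1) + 5 = 26 or -26.
Step 2. [((-2*(-4*(x + 4))) + 1) + 5 = 26 or -26] peel the +5: subtract 5 from each side ⇒ sub: (-2*(-4*(x + 4))) + 1 = 21 or -31.
Step 3. [(-2*(-4*(x + 4))) + 1 = 21 or -31] 1 comes off first (subtract 1) ⇒ sub: -2*(-4*(x + 4)) = 20 or -32.
Step 4. [-2*(-4*(x + 4)) = 20 or -32] -2·(inner) — divide through by -2. So div: -4*(x + 4) = -10 or 16.
Step 5. [-4*(x + 4) = -10 or 16] divide by the outer -4 ⇒ div: x + 4 = 5/2 or -4.
Step 6. [x + 4 = 5/2 or -4] peel the +4: subtract 4 from each side, so sub: x = -3/2 or -8.

Answer: x ∈ {-8, -3/2}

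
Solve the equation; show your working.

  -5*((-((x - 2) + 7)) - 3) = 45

Step 1. [-5*((-((x - 2) + 7)) - 3) = 45] leading coefficient -5: divide by -5 ⇒ div: (-((x - 2) + 7)) - 3 = -9.
Step 2. [(-((x - 2) + 7)) - 3 = -9] add 3: x sits inside (… - 3). So sub: -((x - 2) + 7) = -6.
Step 3. [-((x - 2) + 7) = -6] leading − — multiply by −1, so neg: (x - 2) + 7 = 6.
Step 4. [(x - 2) + 7 = 6] the outer +7 inverts by subtracting 7. So sub: x - 2 = -1.
Step 5. [x - 2 = -1] the outer -2 inverts by adding 2 ⇒ sub: x = 1.

Answer: x ∈ {1}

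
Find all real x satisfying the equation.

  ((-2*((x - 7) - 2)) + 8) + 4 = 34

Step 1. [((-2*((x - 7) - 2)) + 8) + 4 = 34] subtract 4: x sits inside (… + 4), so sub: (-2*((x - 7) - 2)) + 8 = 30.
Step 2. [(-2*((x - 7) - 2)) + 8 = 30] -2 divides every term; factor it out, so factor: ((x - 7) - 2) - 4 = -15.
Step 3. [((x - 7) - 2) - 4 = -15] add 4: x sits inside (… - 4) ⇒ sub: (x - 7) - 2 = -11.
Step 4. [(x - 7) - 2 = -11] add 2: x sits inside (… - 2) ⇒ sub: x - 7 = -9.
Step 5. [x - 7 = -9] -7 is outermost — add 7 both sides. So sub: x = -2.

Answer: x ∈ {-2}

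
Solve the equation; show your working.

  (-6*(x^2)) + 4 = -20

Step 1. [(-6*(x^2)) + 4 = -20] subtract 4: x sits inside (… + 4), so sub: -6*(x^2) = -24.
Step 2. [-6*(x^2) = -24] LHS = -6·(…); ÷-6 both sides ⇒ div: x^2 = 4.
Step 3. [x^2 = 4] √ both sides: 4 ≥ 0 gives two branches ⇒ sqrt: x = 2 or -2.

Answer: x ∈ {-2, 2}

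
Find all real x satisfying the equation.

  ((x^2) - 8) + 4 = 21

Step 1. [((x^2) - 8) + 4 = 21] peel the +4: subtract 4 from each side, so sub: (x^2) - 8 = 17.
Step 2. [(x^2) - 8 = 17] peel the -8: add 8 from each side ⇒ sub: x^2 = 25.
Step 3. [x^2 = 25] √ both sides: 25 ≥ 0 gives two branches, so sqrt: x = 5 or -5.

Answer: x ∈ {-5, 5}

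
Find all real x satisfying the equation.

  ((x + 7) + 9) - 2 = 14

Step 1. [((x + 7) + 9) - 2 = 14] -2 is outermost — add 2 both sides, so sub: (x + 7) + 9 = 16.
Step 2. [(x + 7) + 9 = 16] 9 comes off first (subtract 9), so sub: x + 7 = 7.
Step 3. [x + 7 = 7] the outer +7 inverts by subtracting 7. So sub: x = 0.

Answer: x ∈ {0}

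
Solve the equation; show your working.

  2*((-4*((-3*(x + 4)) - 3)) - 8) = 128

Step 1. [2*((-4*((-3*(x + 4)) - 3)) - 8) = 128] divide by the outer 2, so div: (-4*((-3*(x + 4)) - 3)) - 8 = 64.
Step 2. [(-4*((-3*(x + 4)) - 3)) - 8 = 64] common factor -4 (LHS and 64) — divide through, so factor: ((-3*(x + 4)) - 3) + 2 = -16.
Step 3. [((-3*(x + 4)) - 3) + 2 = -16] peel the +2: subtract 2 from each side ⇒ sub: (-3*(x + 4)) - 3 = -18.
Step 4. [(-3*(x + 4)) - 3 = -18] peel the -3: add 3 from each side ⇒ sub: -3*(x + 4) = -15.
Step 5. [-3*(x + 4) = -15] LHS = -3·(…); ÷-3 both sides. So div: x + 4 = 5.
Step 6. [x + 4 = 5] the outer +4 inverts by subtracting 4, so sub: x = 1.

Answer: x ∈ {1}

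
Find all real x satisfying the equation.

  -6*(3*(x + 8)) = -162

Step 1. [-6*(3*(x + 8)) = -162] LHS = -6·(…); ÷-6 both sides ⇒ div: 3*(x + 8) = 27.
Step 2. [3*(x + 8) = 27] leading coefficient 3: divide by 3, so div: x + 8 = 9.
Step 3. [x + 8 = 9] peel the +8: subtract 8 from each side. So sub: x = 1.

Answer: x ∈ {1}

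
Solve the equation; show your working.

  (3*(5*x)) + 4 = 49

Step 1. [(3*(5*x)) + 4 = 49] peel the +4: subtract 4 from each side, so sub: 3*(5*x) = 45.
Step 2. [3*(5*x) = 45] 3·(inner) — divide through by 3, so div: 5*x = 15.
Step 3. [5*x = 15] 5 out front; divide by 5. So div: x = 3.

Answer: x ∈ {3}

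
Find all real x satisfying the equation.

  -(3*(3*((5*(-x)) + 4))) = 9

Step 1. [-(3*(3*((5*(-x)) + 4))) = 9] flip signs both sides, so neg: 3*(3*((5*(-x)) + 4)) = -9.
Step 2. [3*(3*((5*(-x)) + 4)) = -9] leading coefficient 3: divide by 3, so div: 3*((5*(-x)) + 4) = -3.
Step 3. [3*((5*(-x)) + 4) = -3] leading coefficient 3: divide by 3 ⇒ div: (5*(-x)) + 4 = -1.
Step 4. [(5*(-x)) + 4 = -1] the outer +4 inverts by subtracting 4. So sub: 5*(-x) = -5.
Step 5. [5*(-x) = -5] LHS = 5·(…); ÷5 both sides ⇒ div: -x = -1.
Step 6. [-x = -1] flip signs both sides. So neg: x = 1.

Answer: x ∈ {1}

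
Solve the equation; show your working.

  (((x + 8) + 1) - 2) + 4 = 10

Step 1. [(((x + 8) + 1) - 2) + 4 = 10] peel the +4: subtract 4 from each side ⇒ sub: ((x + 8) + 1) - 2 = 6.
Step 2. [((x + 8) + 1) - 2 = 6] -2 is outermost — add 2 both sides, so sub: (x + 8) + 1 = 8.
Step 3. [(x + 8) + 1 = 8] the outer +1 inverts by subtracting 1 ⇒ sub: x + 8 = 7.
Step 4. [x + 8 = 7] subtract 8: x sits inside (… + 8) ⇒ sub: x = -1.

Answer: x ∈ {-1}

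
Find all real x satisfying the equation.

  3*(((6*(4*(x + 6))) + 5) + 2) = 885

Step 1. [3*(((6*(4*(x + 6))) + 5) + 2) = 885] LHS = 3·(…); ÷3 both sides. So div: ((6*(4*(x + 6))) + 5) + 2 = 295.
Step 2. [((6*(4*(x + 6))) + 5) + 2 = 295] 2 comes off first (subtract 2), so sub: (6*(4*(x + 6))) + 5 = 293.
Step 3. [(6*(4*(x + 6))) + 5 = 293] peel the +5: subtract 5 from each side, so sub: 6*(4*(x + 6)) = 288.
Step 4. [6*(4*(x + 6)) = 288] divide by the outer 6 ⇒ div: 4*(x + 6) = 48.
Step 5. [4*(x + 6) = 48] 4 out front; divide by 4 ⇒ div: x + 6 = 12.
Step 6. [x + 6 = 12] subtract 6: x sits inside (… + 6). So sub: x = 6.

Answer: x ∈ {6}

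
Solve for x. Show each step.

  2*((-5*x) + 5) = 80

Step 1. [2*((-5*x) + 5) = 80] leading coefficient 2: divide by 2. So div: (-5*x) + 5 = 40.
Step 2. [(-5*x) + 5 = 40] common factor -5 (LHS and 40) — divide through ⇒ factor: x - 1 = -8.
Step 3. [x - 1 = -8] the outer -1 inverts by adding 1 ⇒ sub: x = -7.

Answer: x ∈ {-7}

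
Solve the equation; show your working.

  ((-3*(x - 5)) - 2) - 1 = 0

Step 1. [((-3*(x - 5)) - 2) - 1 = 0] the outer -1 inverts by adding 1 ⇒ sub: (-3*(x - 5)) - 2 = 1.
Step 2. [(-3*(x - 5)) - 2 = 1] add 2: x sits inside (… - 2) ⇒ sub: -3*(x - 5) = 3.
Step 3. [-3*(x - 5) = 3] -3·(inner) — divide through by -3, so div: x - 5 = -1.
Step 4. [x - 5 = -1] peel the -5: add 5 from each side, so sub: x = 4.

Answer: x ∈ {4}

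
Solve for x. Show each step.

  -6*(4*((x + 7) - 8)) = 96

Step 1. [-6*(4*((x + 7) - 8)) = 96] divide by the outer -6, so div: 4*((x + 7) - 8) = -16.
Step 2. [4*((x + 7) - 8) = -16] 4 out front; divide by 4. So div: (x + 7) - 8 = -4.
Step 3. [(x + 7) - 8 = -4] the outer -8 inverts by adding 8, so sub: x + 7 = 4.
Step 4. [x + 7 = 4] peel the +7: subtract 7 from each side, so sub: x = -3.

Answer: x ∈ {-3}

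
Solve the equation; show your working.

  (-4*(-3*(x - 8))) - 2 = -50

Step 1. [(-4*(-3*(x - 8))) - 2 = -50] 2 comes off first (add 2). So sub: -4*(-3*(x - 8)) = -48.
Step 2. [-4*(-3*(x - 8)) = -48] LHS = -4·(…); ÷-4 both sides, so div: -3*(x - 8) = 12.
Step 3. [-3*(x - 8) = 12] -3·(inner) — divide through by -3, so div: x - 8 = -4.
Step 4. [x - 8 = -4] the outer -8 inverts by adding 8, so sub: x = 4.

Answer: x ∈ {4}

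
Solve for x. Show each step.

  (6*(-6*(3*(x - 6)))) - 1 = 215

Step 1. [(6*(-6*(3*(x - 6)))) - 1 = 215] add 1: x sits inside (… - 1). So sub: 6*(-6*(3*(x - 6))) = 216.
Step 2. [6*(-6*(3*(x - 6))) = 216] LHS = 6·(…); ÷6 both sides, so div: -6*(3*(x - 6)) = 36.
Step 3. [-6*(3*(x - 6)) = 36] -6·(inner) — divide through by -6. So div: 3*(x - 6) = -6.
Step 4. [3*(x - 6) = -6] divide by the outer 3 ⇒ div: x - 6 = -2.
Step 5. [x - 6 = -2] the outer -6 inverts by adding 6, so sub: x = 4.

Answer: x ∈ {4}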